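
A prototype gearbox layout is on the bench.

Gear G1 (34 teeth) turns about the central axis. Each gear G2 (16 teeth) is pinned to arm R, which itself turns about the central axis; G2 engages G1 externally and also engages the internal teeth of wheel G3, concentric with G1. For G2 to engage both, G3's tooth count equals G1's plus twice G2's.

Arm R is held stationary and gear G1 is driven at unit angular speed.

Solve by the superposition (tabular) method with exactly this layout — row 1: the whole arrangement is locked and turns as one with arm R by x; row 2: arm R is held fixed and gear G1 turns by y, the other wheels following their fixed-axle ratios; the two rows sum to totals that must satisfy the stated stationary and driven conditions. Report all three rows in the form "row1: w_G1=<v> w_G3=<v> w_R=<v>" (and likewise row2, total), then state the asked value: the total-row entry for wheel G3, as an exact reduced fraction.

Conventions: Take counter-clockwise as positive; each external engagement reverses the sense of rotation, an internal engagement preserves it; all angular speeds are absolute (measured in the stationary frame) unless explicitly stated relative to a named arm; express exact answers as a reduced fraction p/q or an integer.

row1: w_G1=0 w_G3=0 w_R=0
row2: w_G1=1 w_G3=-17/33 w_R=0
total: w_G1=1 w_G3=-17/33 w_R=0
asked value: -17/33

recognized (axles ride arm R): planetary set, 34/16/66 teeth
row 1 — lock + rotate with arm: ω_sun = ω_ring = ω_arm = x
superposition row 2 [arm held]: sun y, ring −(34/66)·y, arm 0
boundary: total ω_arm = x = 0 and total ω_sun = x + y = 1  ⇒  y = 1, x = 0
row 2 ring = −(34/66)·1 = -17/33
totals (row 1 + row 2): sun 0 + 1 = 1, ring 0 + (-17/33) = -17/33, arm 0 + 0 = 0
asked cell (total, ring) = -17/33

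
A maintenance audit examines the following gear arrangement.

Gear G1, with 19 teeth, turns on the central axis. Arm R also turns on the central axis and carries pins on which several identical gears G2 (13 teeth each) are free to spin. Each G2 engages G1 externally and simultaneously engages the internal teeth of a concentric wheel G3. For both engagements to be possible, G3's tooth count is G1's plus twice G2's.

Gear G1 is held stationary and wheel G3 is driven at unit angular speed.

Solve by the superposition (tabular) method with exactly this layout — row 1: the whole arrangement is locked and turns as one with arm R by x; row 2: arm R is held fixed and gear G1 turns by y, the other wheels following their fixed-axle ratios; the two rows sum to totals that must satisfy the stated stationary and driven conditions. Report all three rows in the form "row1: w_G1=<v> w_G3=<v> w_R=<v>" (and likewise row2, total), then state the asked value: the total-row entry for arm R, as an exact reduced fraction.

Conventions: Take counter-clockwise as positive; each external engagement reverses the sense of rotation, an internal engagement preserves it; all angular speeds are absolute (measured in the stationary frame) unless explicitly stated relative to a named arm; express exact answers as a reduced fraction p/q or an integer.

row1: w_G1=45/64 w_G3=45/64 w_R=45/64
row2: w_G1=-45/64 w_G3=19/64 w_R=0
total: w_G1=0 w_G3=1 w_R=45/64
asked value: 45/64

class = planetary set [G3 = 19+2·13 = 45; Willis about the carrier]
superposition row 1 [locked train]: every member turns x
row 2: sun turns y, ring = −(19/45)·y, arm 0
boundary: total ω_sun = x + y = 0 and total ω_ring = x − (19/45)·y = 1  ⇒  y = -45/64, x = 45/64
row 2 ring = −(19/45)·(-45/64) = 19/64
totals (row 1 + row 2): sun 45/64 + (-45/64) = 0, ring 45/64 + 19/64 = 1, arm 45/64 + 0 = 45/64
asked cell (total, arm) = 45/64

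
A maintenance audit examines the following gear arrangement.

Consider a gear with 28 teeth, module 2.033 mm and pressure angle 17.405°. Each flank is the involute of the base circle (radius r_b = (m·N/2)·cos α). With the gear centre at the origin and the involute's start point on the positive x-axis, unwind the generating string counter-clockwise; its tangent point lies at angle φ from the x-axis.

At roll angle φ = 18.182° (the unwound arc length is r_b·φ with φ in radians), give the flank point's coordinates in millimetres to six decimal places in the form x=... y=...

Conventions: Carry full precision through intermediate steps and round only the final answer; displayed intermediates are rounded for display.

class = single-mesh tooth geometry [base-circle involute, m = 2.033, 28T]
pitch radius r_p = m·N/2 = 2.033·28/2 = 28.462000
base radius r_b = r_p·cos α = 28.462000·cos 17.405° = 27.158845
roll angle φ = 18.182° = 0.31733576 rad
x = r_b·(cos φ + φ·sin φ) = 28.492085
y = r_b·(sin φ − φ·cos φ) = 0.286396

x=28.492085 y=0.286396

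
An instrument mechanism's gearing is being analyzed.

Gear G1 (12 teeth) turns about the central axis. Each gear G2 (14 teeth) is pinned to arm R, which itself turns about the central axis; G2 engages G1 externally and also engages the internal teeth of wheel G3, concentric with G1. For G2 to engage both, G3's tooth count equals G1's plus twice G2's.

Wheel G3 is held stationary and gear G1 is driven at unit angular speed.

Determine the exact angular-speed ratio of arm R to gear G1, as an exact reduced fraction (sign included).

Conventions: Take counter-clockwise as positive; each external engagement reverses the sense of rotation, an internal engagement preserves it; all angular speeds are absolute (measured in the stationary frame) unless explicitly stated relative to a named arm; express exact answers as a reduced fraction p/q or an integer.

recognized (axles ride arm R): planetary set, 12/14/40 teeth
ring teeth: 12 + 2·14 = 40
12(ω_sun−ω_arm) = −40(ω_ring−ω_arm),  ω_ring = 0, ω_sun = 1
12(1−ω_arm) = −40(0−ω_arm)  ⇒  52·ω_arm = 12  ⇒  ω_arm = 3/13
ω_out/ω_in = 3/13

3/13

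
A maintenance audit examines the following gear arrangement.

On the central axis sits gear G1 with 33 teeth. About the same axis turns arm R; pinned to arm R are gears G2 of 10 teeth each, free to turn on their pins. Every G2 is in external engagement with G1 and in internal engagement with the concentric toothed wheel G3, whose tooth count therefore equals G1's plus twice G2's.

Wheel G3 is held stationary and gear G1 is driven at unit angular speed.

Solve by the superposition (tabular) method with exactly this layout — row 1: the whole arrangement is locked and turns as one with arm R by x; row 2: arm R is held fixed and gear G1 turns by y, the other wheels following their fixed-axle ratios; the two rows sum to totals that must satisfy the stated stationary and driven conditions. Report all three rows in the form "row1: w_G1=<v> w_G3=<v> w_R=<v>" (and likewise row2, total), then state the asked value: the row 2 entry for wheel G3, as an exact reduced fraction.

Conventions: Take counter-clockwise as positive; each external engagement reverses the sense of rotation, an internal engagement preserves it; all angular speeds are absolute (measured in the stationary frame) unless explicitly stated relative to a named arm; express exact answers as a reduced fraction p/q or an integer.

row1: w_G1=33/86 w_G3=33/86 w_R=33/86
row2: w_G1=53/86 w_G3=-33/86 w_R=0
total: w_G1=1 w_G3=0 w_R=33/86
asked value: -33/86

class = planetary set [G3 = 33+2·10 = 53; Willis about the carrier]
row 1: whole set turns with the arm by x
row 2 (arm held, sun turns y): ω_ring = −(33/53)·y, ω_arm = 0
boundary: total ω_ring = x − (33/53)·y = 0 and total ω_sun = x + y = 1  ⇒  y = 53/86, x = 33/86
row 2 ring = −(33/53)·53/86 = -33/86
totals (row 1 + row 2): sun 33/86 + 53/86 = 1, ring 33/86 + (-33/86) = 0, arm 33/86 + 0 = 33/86
asked cell (row2, ring) = -33/86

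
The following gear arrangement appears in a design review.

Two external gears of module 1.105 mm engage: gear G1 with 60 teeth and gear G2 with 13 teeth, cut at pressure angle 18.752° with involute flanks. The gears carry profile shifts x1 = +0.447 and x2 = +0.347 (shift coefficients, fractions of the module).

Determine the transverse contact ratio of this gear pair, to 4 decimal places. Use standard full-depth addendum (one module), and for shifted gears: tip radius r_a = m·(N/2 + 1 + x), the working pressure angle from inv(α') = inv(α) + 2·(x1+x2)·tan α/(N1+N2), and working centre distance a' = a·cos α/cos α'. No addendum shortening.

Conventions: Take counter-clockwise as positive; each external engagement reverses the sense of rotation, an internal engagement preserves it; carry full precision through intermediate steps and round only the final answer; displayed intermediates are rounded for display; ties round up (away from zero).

single-mesh involute tooth geometry (60T engaging 13T at module 1.105)
base radii: r_b1 = 31.390362, r_b2 = 6.801245
tip radii: r_a1 = 34.748935, r_a2 = 8.670935
inv(α') = inv(18.752°) + 2·(+0.447+0.347)·tan α/(60+13) = 0.01959419  ⇒  α' = 21.83736°
a' = a·cos α / cos α' = 40.3325·cos 18.752°/cos 21.83736° = 41.143953
action lengths: √(r_a1²−r_b1²) = 14.904149, √(r_a2²−r_b2²) = 5.378492
base pitch p_b = π·m·cos α = 3.287191
CR = (14.904149 + 5.378492 − 41.143953·sin 21.83736°)/3.287191 = 1.514423
contact ratio ≈ 1.5144

1.5144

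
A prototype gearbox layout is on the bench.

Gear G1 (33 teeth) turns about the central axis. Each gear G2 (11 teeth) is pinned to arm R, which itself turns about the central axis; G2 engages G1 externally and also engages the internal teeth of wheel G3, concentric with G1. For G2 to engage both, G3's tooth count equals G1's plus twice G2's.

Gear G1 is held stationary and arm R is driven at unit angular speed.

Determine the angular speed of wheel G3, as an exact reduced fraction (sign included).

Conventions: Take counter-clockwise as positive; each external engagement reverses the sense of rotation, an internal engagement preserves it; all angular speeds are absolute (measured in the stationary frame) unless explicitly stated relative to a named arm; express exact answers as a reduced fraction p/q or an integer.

class = planetary set [G3 = 33+2·11 = 55; Willis about the carrier]
ring teeth: 33 + 2·11 = 55
33(ω_sun−ω_arm) = −55(ω_ring−ω_arm),  ω_sun = 0, ω_arm = 1
ω_ring = 1 − (33/55)(0−1) = 8/5
exact speed ratio = 8/5

8/5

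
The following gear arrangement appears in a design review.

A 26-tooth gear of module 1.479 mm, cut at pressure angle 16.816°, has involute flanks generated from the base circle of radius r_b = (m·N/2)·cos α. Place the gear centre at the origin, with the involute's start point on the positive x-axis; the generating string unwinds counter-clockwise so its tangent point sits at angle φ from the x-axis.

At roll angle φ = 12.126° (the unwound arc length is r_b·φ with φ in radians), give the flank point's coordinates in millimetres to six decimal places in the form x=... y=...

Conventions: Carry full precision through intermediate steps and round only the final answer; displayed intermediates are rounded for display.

x=18.812410 y=0.057896

recognized (one wheel, involute flank): single-mesh tooth geometry, m = 1.479, N = 26
pitch radius r_p = m·N/2 = 1.479·26/2 = 19.227000
base radius r_b = r_p·cos α = 19.227000·cos 16.816° = 18.404829
roll angle φ = 12.126° = 0.21163863 rad
x = r_b·(cos φ + φ·sin φ) = 18.812410
y = r_b·(sin φ − φ·cos φ) = 0.057896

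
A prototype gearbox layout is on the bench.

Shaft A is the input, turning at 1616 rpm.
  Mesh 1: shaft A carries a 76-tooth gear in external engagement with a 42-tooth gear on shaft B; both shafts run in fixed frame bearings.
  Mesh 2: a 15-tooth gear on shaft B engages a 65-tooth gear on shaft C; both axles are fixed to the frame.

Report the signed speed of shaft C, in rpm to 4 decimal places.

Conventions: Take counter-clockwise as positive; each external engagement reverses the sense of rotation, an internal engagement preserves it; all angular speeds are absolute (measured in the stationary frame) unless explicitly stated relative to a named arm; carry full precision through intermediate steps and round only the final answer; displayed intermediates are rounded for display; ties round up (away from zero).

2-mesh fixed-axis compound train (all bearings frame-fixed)
mesh 1 [76T→42T]: ω = 1616.0000×76/42 = 2924.1905 rpm, sense flips to −
mesh 2 [15T→65T]: ω = 2924.1905×15/65 = 674.8132 rpm, sense flips to +
signed output speed = +674.8132 rpm

+674.8132 rpm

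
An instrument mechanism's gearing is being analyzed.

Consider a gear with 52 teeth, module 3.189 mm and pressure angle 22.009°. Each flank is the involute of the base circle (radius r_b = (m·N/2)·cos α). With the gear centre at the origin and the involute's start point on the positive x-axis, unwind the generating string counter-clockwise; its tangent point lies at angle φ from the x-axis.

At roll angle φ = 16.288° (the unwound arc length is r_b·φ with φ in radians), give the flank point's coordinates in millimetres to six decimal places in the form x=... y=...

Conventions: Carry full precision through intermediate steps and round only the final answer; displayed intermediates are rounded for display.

class = single-mesh tooth geometry [base-circle involute, m = 3.189, 52T]
pitch radius r_p = m·N/2 = 3.189·52/2 = 82.914000
base radius r_b = r_p·cos α = 82.914000·cos 22.009° = 76.871642
roll angle φ = 16.288° = 0.28427923 rad
x = r_b·(cos φ + φ·sin φ) = 79.915346
y = r_b·(sin φ − φ·cos φ) = 0.583938

x=79.915346 y=0.583938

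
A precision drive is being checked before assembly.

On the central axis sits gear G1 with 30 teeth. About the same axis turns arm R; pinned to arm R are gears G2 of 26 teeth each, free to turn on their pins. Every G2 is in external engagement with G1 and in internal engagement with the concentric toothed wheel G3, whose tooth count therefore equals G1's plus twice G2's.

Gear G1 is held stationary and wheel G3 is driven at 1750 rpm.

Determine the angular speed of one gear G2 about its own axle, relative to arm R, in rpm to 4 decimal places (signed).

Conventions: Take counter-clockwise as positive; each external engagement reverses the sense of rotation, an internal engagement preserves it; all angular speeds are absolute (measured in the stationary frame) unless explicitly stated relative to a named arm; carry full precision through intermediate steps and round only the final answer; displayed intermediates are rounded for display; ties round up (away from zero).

+1478.3654 rpm

topology: planetary set — G1 30T / G2 26T / G3 82T, arm = carrier (Willis)
normalise by the input: solve with ω_ring = 1, then scale by 1750 rpm
ring teeth: 30 + 2·26 = 82
30(ω_sun−ω_arm) = −82(ω_ring−ω_arm),  ω_sun = 0, ω_ring = 1
30(0−ω_arm) = −82(1−ω_arm)  ⇒  112·ω_arm = 82  ⇒  ω_arm = 41/56
sun–planet mesh: 30·(0−41/56) = −26·(ω_p−ω_arm)  ⇒  ω_p−ω_arm = 615/728
scale: ω_p−ω_arm = 615/728 × 1750 rpm = +1478.3654 rpm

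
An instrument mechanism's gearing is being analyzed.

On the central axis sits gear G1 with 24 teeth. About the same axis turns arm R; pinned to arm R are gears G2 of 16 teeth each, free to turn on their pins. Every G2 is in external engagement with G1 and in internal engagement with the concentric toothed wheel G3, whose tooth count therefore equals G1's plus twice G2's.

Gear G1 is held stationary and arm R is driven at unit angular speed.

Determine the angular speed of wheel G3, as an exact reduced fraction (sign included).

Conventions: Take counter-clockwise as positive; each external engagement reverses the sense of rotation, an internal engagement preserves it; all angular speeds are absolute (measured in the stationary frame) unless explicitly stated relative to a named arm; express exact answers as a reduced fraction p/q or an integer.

recognized (axles ride arm R): planetary set, 24/16/56 teeth
ring teeth: 24 + 2·16 = 56
24(ω_sun−ω_arm) = −56(ω_ring−ω_arm),  ω_sun = 0, ω_arm = 1
ω_ring = 1 − (24/56)(0−1) = 10/7
exact speed ratio = 10/7

10/7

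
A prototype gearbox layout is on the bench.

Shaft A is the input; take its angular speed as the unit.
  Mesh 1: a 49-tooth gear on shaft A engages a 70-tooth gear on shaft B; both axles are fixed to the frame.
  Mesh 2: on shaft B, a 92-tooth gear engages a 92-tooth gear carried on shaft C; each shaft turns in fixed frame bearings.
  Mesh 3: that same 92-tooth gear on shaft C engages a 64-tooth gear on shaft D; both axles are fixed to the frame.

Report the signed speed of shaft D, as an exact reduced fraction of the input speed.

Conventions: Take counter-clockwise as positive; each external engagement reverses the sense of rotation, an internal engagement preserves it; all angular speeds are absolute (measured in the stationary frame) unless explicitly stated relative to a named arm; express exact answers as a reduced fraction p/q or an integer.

3-mesh fixed-axis compound train (all bearings frame-fixed)
mesh 1 [49T→70T]: |ω|/ω_in = 1×49/70 = 7/10, sense flips to −
mesh 2 [92T→92T]: |ω|/ω_in = (7/10)×92/92 = 7/10, sense flips to +
mesh 3 [92T→64T]: |ω|/ω_in = (7/10)×92/64 = 161/160, sense flips to −
signed output speed (× input speed) = -161/160

-161/160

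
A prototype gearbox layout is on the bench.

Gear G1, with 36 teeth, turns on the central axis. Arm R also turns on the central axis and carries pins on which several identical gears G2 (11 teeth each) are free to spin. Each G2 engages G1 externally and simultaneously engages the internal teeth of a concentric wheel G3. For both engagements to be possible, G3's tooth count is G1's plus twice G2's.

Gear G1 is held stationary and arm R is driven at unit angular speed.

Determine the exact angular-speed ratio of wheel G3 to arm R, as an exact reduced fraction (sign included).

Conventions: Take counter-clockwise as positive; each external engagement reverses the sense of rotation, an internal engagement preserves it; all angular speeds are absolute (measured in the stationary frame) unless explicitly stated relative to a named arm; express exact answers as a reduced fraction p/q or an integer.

47/29

recognized (axles ride arm R): planetary set, 36/11/58 teeth
ring teeth: 36 + 2·11 = 58
36(ω_sun−ω_arm) = −58(ω_ring−ω_arm),  ω_sun = 0, ω_arm = 1
ω_ring = 1 − (36/58)(0−1) = 47/29
ω_out/ω_in = 47/29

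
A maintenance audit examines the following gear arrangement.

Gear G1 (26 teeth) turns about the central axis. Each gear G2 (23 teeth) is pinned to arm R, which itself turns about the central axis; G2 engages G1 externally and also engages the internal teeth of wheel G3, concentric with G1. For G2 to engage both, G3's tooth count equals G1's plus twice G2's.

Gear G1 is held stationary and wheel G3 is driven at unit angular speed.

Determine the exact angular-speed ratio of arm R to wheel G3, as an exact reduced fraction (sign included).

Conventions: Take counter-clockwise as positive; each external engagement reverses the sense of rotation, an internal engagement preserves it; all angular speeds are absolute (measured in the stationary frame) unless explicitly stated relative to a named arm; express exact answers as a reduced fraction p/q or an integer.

36/49

planetary set (26T centre, 23T on arm, 72T internal) — Willis relation
ring teeth: 26 + 2·23 = 72
26(ω_sun−ω_arm) = −72(ω_ring−ω_arm),  ω_sun = 0, ω_ring = 1
26(0−ω_arm) = −72(1−ω_arm)  ⇒  98·ω_arm = 72  ⇒  ω_arm = 36/49
ω_out/ω_in = 36/49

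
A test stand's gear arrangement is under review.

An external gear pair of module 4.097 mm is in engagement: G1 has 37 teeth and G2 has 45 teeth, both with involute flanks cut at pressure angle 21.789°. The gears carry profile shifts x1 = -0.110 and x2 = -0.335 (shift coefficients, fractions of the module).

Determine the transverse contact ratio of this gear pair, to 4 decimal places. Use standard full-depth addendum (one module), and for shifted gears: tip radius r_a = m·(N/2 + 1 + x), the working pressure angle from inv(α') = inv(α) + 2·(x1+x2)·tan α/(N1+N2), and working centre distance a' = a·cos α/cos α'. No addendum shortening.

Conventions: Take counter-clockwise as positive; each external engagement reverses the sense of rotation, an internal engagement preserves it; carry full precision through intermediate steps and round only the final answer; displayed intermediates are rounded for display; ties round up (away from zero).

class = single-mesh tooth geometry [involute pair 37T × 45T, m = 4.097]
base radii: r_b1 = 70.379522, r_b2 = 85.596716
tip radii: r_a1 = 79.440830, r_a2 = 94.907005
inv(α') = inv(21.789°) + 2·(-0.110-0.335)·tan α/(37+45) = 0.01512025  ⇒  α' = 20.09290°
a' = a·cos α / cos α' = 167.9770·cos 21.789°/cos 20.09290° = 166.084672
action lengths: √(r_a1²−r_b1²) = 36.845195, √(r_a2²−r_b2²) = 40.994413
base pitch p_b = π·m·cos α = 11.951556
CR = (36.845195 + 40.994413 − 166.084672·sin 20.09290°)/11.951556 = 1.738882
contact ratio ≈ 1.7389

1.7389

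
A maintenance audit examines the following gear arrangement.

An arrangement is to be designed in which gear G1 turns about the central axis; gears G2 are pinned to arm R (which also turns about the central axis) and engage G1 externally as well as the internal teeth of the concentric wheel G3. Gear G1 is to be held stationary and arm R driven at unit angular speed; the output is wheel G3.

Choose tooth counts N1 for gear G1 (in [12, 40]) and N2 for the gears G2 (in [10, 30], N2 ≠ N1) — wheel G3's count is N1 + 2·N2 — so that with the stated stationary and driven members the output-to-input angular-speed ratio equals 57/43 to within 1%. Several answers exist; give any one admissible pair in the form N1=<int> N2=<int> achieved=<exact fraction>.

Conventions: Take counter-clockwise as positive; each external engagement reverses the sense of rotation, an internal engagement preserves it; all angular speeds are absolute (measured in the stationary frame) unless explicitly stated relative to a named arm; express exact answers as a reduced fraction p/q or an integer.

N1=28 N2=29 achieved=57/43

design class (target 57/43): planetary set
Willis with ω_sun = 0: ω_ring/ω_arm = (N1+N3)/N3; set equal to 57/43  ⇒  N3/N1 = 1/(57/43 − 1) = 43/14
N3 = N1 + 2·N2  ⇒  N2/N1 = (N3/N1 − 1)/2 = (43/14 − 1)/2 = 29/28
smallest multiple with N1 ≥ 12 and N2 ≥ 10: k = 1  ⇒  N1 = 1·28 = 28, N2 = 1·29 = 29 (N1 ≤ 40, N2 ≤ 30, N2 ≠ N1 ✓), N3 = 28 + 2·29 = 86
check: (N1+N3)/N3 with N1 = 28, N3 = 86 gives 57/43; |achieved − target| = 0 ≤ 57/4300 ✓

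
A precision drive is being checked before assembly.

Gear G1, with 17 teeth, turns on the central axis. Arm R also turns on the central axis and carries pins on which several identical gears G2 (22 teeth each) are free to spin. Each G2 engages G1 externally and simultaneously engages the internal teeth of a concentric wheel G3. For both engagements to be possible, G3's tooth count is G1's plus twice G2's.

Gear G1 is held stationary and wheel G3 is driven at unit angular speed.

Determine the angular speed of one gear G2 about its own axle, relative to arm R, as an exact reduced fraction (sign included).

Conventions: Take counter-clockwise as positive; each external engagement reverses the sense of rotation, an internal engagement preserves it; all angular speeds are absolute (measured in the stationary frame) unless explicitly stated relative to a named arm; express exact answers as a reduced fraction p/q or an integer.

1037/1716

class = planetary set [G3 = 17+2·22 = 61; Willis about the carrier]
ring teeth: 17 + 2·22 = 61
17(ω_sun−ω_arm) = −61(ω_ring−ω_arm),  ω_sun = 0, ω_ring = 1
17(0−ω_arm) = −61(1−ω_arm)  ⇒  78·ω_arm = 61  ⇒  ω_arm = 61/78
sun–planet mesh: 17·(0−61/78) = −22·(ω_p−ω_arm)  ⇒  ω_p−ω_arm = 1037/1716
exact speed ratio = 1037/1716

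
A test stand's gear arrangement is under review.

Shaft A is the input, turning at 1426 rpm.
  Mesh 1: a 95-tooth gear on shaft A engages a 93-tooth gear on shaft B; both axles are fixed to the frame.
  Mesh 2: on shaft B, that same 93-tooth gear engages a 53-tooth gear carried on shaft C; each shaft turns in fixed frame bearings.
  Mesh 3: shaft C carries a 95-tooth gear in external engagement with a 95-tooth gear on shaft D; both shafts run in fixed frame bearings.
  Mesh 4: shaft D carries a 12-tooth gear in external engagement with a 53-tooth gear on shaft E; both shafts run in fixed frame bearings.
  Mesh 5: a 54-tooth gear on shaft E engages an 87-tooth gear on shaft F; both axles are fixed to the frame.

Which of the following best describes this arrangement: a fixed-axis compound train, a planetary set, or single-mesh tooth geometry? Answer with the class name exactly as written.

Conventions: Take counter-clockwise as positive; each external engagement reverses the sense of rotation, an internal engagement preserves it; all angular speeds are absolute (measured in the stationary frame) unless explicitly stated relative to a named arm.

fixed-axis compound train

recognized (6 fixed axles, 5 meshes): fixed-axis compound train
classification: fixed-axis compound train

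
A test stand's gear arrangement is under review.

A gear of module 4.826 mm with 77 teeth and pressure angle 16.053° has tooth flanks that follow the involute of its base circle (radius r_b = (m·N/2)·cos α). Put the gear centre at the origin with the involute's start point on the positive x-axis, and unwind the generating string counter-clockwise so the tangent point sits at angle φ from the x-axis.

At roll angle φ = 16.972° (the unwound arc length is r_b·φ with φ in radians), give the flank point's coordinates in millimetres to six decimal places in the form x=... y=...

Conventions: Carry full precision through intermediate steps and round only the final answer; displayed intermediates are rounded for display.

class = single-mesh tooth geometry [base-circle involute, m = 4.826, 77T]
pitch radius r_p = m·N/2 = 4.826·77/2 = 185.801000
base radius r_b = r_p·cos α = 185.801000·cos 16.053° = 178.555934
roll angle φ = 16.972° = 0.29621728 rad
x = r_b·(cos φ + φ·sin φ) = 186.218596
y = r_b·(sin φ − φ·cos φ) = 1.533447

x=186.218596 y=1.533447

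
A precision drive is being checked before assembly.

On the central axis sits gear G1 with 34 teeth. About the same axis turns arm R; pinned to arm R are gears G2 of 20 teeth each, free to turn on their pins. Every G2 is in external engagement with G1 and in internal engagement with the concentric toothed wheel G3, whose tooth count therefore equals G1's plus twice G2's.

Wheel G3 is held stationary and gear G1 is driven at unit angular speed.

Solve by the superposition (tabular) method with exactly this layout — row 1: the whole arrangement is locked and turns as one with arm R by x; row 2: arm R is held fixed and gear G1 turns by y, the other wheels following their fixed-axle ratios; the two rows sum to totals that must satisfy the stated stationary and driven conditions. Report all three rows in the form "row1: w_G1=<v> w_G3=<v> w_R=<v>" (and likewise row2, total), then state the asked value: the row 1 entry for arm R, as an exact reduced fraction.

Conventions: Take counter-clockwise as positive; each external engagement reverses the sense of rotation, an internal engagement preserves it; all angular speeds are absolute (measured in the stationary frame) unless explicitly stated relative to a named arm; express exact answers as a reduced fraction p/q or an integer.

class = planetary set [G3 = 34+2·20 = 74; Willis about the carrier]
row 1: whole set turns with the arm by x
row 2 (arm held, sun turns y): ω_ring = −(34/74)·y, ω_arm = 0
boundary: total ω_ring = x − (34/74)·y = 0 and total ω_sun = x + y = 1  ⇒  y = 37/54, x = 17/54
row 2 ring = −(34/74)·37/54 = -17/54
totals (row 1 + row 2): sun 17/54 + 37/54 = 1, ring 17/54 + (-17/54) = 0, arm 17/54 + 0 = 17/54
asked cell (row1, arm) = 17/54

row1: w_G1=17/54 w_G3=17/54 w_R=17/54
row2: w_G1=37/54 w_G3=-17/54 w_R=0
total: w_G1=1 w_G3=0 w_R=17/54
asked value: 17/54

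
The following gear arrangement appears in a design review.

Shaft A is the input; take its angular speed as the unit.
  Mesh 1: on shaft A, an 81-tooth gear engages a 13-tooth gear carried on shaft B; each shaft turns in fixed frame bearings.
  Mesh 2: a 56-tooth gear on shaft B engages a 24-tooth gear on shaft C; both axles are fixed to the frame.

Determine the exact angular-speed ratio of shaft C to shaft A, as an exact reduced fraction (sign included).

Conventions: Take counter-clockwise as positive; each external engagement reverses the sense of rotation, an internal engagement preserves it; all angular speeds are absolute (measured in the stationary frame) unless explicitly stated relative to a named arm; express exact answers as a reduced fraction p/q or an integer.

189/13

class = fixed-axis compound train [2 meshes; 2 ratios multiply, 2 sense flips]
mesh 1 [81T→13T]: running ratio 81/13, sense −
mesh 2 [56T→24T]: running ratio 189/13, sense +
ω_out/ω_in = 189/13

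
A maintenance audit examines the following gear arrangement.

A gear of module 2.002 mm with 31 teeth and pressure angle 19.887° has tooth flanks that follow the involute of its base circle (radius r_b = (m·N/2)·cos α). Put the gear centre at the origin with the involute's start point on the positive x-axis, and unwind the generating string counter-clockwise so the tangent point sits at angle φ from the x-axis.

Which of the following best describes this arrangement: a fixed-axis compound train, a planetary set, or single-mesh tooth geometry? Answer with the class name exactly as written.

single-mesh tooth geometry

recognized (one wheel, involute flank): single-mesh tooth geometry, m = 2.002, N = 31
classification: single-mesh tooth geometry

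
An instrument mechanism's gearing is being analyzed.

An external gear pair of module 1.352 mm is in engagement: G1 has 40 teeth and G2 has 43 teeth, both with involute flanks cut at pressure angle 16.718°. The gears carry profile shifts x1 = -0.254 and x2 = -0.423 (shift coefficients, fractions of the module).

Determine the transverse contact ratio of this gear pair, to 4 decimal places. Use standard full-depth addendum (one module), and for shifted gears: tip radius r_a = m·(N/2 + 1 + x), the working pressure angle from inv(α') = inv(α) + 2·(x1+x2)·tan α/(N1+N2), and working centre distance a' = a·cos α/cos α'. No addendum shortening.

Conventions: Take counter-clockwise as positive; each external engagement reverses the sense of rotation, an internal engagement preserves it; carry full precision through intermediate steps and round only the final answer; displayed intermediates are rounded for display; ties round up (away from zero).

2.3259

single-mesh involute tooth geometry (40T engaging 43T at module 1.352)
base radii: r_b1 = 25.897078, r_b2 = 27.839359
tip radii: r_a1 = 28.048592, r_a2 = 29.848104
inv(α') = inv(16.718°) + 2·(-0.254-0.423)·tan α/(40+43) = 0.00367290  ⇒  α' = 12.66605°
a' = a·cos α / cos α' = 56.1080·cos 16.718°/cos 12.66605° = 55.076748
action lengths: √(r_a1²−r_b1²) = 10.773341, √(r_a2²−r_b2²) = 10.764730
base pitch p_b = π·m·cos α = 4.067903
CR = (10.773341 + 10.764730 − 55.076748·sin 12.66605°)/4.067903 = 2.325891
contact ratio ≈ 2.3259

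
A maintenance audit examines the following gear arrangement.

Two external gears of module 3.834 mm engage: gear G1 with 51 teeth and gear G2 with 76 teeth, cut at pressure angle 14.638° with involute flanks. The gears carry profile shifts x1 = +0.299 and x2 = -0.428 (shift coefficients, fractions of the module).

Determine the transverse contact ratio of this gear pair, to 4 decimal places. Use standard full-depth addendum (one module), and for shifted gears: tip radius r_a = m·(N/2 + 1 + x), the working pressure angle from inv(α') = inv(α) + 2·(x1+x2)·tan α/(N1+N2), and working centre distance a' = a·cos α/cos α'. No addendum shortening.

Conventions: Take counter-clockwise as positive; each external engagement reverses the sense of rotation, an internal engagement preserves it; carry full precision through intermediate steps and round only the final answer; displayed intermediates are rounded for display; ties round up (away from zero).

2.1728

single-mesh involute tooth geometry (51T engaging 76T at module 3.834)
base radii: r_b1 = 94.593657, r_b2 = 140.963097
tip radii: r_a1 = 102.747366, r_a2 = 147.885048
inv(α') = inv(14.638°) + 2·(+0.299-0.428)·tan α/(51+76) = 0.00517694  ⇒  α' = 14.17740°
a' = a·cos α / cos α' = 243.4590·cos 14.638°/cos 14.17740° = 242.956725
action lengths: √(r_a1²−r_b1²) = 40.113106, √(r_a2²−r_b2²) = 44.714570
base pitch p_b = π·m·cos α = 11.653911
CR = (40.113106 + 44.714570 − 242.956725·sin 14.17740°)/11.653911 = 2.172789
contact ratio ≈ 2.1728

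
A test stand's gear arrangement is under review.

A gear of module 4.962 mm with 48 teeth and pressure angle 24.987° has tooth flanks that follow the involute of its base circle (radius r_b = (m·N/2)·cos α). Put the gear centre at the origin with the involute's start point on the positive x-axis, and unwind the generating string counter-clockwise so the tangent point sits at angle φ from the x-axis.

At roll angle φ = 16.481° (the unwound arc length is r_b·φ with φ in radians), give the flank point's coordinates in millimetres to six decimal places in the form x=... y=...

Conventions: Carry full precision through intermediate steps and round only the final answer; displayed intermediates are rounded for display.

x=112.315467 y=0.849285

topology: single-mesh involute geometry — m = 4.962, N = 48
pitch radius r_p = m·N/2 = 4.962·48/2 = 119.088000
base radius r_b = r_p·cos α = 119.088000·cos 24.987° = 107.941798
roll angle φ = 16.481° = 0.28764771 rad
x = r_b·(cos φ + φ·sin φ) = 112.315467
y = r_b·(sin φ − φ·cos φ) = 0.849285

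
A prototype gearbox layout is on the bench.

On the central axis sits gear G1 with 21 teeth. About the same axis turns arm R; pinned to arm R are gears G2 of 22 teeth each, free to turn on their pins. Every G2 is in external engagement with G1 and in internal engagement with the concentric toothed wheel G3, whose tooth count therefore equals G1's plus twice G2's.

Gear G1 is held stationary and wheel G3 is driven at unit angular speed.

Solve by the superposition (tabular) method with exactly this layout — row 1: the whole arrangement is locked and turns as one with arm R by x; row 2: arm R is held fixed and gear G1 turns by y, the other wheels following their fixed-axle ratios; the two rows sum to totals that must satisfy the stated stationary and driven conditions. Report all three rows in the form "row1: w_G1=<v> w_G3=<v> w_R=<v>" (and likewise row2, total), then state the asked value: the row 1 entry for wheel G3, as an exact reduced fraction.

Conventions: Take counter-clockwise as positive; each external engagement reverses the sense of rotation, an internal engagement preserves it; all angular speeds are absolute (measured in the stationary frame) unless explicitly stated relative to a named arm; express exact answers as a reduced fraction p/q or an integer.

row1: w_G1=65/86 w_G3=65/86 w_R=65/86
row2: w_G1=-65/86 w_G3=21/86 w_R=0
total: w_G1=0 w_G3=1 w_R=65/86
asked value: 65/86

recognized (axles ride arm R): planetary set, 21/22/65 teeth
row 1 — lock + rotate with arm: ω_sun = ω_ring = ω_arm = x
row 2 (arm held, sun turns y): ω_ring = −(21/65)·y, ω_arm = 0
boundary: total ω_sun = x + y = 0 and total ω_ring = x − (21/65)·y = 1  ⇒  y = -65/86, x = 65/86
row 2 ring = −(21/65)·(-65/86) = 21/86
totals (row 1 + row 2): sun 65/86 + (-65/86) = 0, ring 65/86 + 21/86 = 1, arm 65/86 + 0 = 65/86
asked cell (row1, ring) = 65/86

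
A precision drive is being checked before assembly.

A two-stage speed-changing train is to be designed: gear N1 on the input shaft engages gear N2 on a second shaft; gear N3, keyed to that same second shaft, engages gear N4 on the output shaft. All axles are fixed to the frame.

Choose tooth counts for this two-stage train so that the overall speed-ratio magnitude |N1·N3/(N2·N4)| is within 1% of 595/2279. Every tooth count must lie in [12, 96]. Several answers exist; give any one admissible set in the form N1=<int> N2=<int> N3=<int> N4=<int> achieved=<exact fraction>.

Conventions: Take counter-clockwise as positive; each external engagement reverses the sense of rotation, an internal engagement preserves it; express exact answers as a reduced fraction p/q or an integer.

design class (target 595/2279): fixed-axis compound train
target = 595/2279 in lowest terms: an exact hit needs N1·N3 = k·595 and N2·N4 = k·2279 for one integer k, every count in [12, 96]; additionally prefer no 1:1 stage (N1 ≠ N2, N3 ≠ N4)
k = 1: N1·N3 = 595 = 17·35, N2·N4 = 2279 = 43·53
achieved = 17·35/(43·53) = 595/2279; |achieved − target| = 0 ≤ 119/45580 ✓

N1=17 N2=43 N3=35 N4=53 achieved=595/2279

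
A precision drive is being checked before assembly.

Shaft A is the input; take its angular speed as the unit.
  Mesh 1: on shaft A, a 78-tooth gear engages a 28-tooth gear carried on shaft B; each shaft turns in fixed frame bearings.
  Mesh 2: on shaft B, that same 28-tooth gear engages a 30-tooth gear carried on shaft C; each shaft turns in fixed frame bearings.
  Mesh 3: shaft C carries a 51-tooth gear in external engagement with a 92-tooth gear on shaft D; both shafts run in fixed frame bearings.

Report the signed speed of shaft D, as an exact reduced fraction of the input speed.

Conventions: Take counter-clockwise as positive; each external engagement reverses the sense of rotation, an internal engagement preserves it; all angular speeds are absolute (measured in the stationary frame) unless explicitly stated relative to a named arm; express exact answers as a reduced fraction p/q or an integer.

3-mesh fixed-axis compound train (all bearings frame-fixed)
mesh 1 [78T→28T]: |ω|/ω_in = 1×78/28 = 39/14, sense flips to −
mesh 2 [28T→30T]: |ω|/ω_in = (39/14)×28/30 = 13/5, sense flips to +
mesh 3 [51T→92T]: |ω|/ω_in = (13/5)×51/92 = 663/460, sense flips to −
signed output speed (× input speed) = -663/460

-663/460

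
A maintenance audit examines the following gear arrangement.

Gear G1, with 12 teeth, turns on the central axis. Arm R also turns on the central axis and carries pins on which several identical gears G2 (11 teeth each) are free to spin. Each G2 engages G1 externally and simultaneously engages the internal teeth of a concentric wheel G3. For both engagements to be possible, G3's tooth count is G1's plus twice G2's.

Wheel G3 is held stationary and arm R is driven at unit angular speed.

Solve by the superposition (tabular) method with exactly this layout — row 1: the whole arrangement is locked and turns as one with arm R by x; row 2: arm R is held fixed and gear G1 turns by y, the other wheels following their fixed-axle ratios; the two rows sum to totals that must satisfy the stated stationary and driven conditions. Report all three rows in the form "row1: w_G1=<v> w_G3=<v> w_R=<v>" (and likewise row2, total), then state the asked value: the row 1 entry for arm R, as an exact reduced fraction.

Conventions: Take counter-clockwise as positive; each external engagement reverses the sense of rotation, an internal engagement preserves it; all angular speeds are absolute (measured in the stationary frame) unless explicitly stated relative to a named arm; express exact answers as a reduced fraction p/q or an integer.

class = planetary set [G3 = 12+2·11 = 34; Willis about the carrier]
row 1 — lock + rotate with arm: ω_sun = ω_ring = ω_arm = x
row 2 — arm fixed, fixed-axis ratios: sun y, ring −(12/34)·y, arm 0
boundary: total ω_ring = x − (12/34)·y = 0 and total ω_arm = x = 1  ⇒  y = 17/6, x = 1
row 2 ring = −(12/34)·17/6 = -1
totals (row 1 + row 2): sun 1 + 17/6 = 23/6, ring 1 + (-1) = 0, arm 1 + 0 = 1
asked cell (row1, arm) = 1

row1: w_G1=1 w_G3=1 w_R=1
row2: w_G1=17/6 w_G3=-1 w_R=0
total: w_G1=23/6 w_G3=0 w_R=1
asked value: 1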